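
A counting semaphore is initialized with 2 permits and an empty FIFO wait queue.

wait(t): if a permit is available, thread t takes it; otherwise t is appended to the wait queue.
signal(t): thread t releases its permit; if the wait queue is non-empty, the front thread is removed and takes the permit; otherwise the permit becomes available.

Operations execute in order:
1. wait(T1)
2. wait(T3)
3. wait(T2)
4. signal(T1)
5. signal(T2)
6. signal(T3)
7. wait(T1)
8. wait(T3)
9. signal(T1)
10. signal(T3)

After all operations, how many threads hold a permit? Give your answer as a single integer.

Answer: 0

Derivation:
Step 1: wait(T1) -> count=1 queue=[] holders={T1}
Step 2: wait(T3) -> count=0 queue=[] holders={T1,T3}
Step 3: wait(T2) -> count=0 queue=[T2] holders={T1,T3}
Step 4: signal(T1) -> count=0 queue=[] holders={T2,T3}
Step 5: signal(T2) -> count=1 queue=[] holders={T3}
Step 6: signal(T3) -> count=2 queue=[] holders={none}
Step 7: wait(T1) -> count=1 queue=[] holders={T1}
Step 8: wait(T3) -> count=0 queue=[] holders={T1,T3}
Step 9: signal(T1) -> count=1 queue=[] holders={T3}
Step 10: signal(T3) -> count=2 queue=[] holders={none}
Final holders: {none} -> 0 thread(s)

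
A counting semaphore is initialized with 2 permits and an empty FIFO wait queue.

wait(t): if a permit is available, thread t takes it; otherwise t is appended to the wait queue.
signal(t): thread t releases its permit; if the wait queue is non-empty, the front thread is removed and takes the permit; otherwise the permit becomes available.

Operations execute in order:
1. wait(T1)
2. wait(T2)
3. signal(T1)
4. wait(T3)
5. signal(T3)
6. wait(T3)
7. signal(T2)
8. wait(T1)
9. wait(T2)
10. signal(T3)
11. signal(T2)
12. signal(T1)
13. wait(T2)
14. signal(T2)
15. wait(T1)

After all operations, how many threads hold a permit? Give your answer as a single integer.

Answer: 1

Derivation:
Step 1: wait(T1) -> count=1 queue=[] holders={T1}
Step 2: wait(T2) -> count=0 queue=[] holders={T1,T2}
Step 3: signal(T1) -> count=1 queue=[] holders={T2}
Step 4: wait(T3) -> count=0 queue=[] holders={T2,T3}
Step 5: signal(T3) -> count=1 queue=[] holders={T2}
Step 6: wait(T3) -> count=0 queue=[] holders={T2,T3}
Step 7: signal(T2) -> count=1 queue=[] holders={T3}
Step 8: wait(T1) -> count=0 queue=[] holders={T1,T3}
Step 9: wait(T2) -> count=0 queue=[T2] holders={T1,T3}
Step 10: signal(T3) -> count=0 queue=[] holders={T1,T2}
Step 11: signal(T2) -> count=1 queue=[] holders={T1}
Step 12: signal(T1) -> count=2 queue=[] holders={none}
Step 13: wait(T2) -> count=1 queue=[] holders={T2}
Step 14: signal(T2) -> count=2 queue=[] holders={none}
Step 15: wait(T1) -> count=1 queue=[] holders={T1}
Final holders: {T1} -> 1 thread(s)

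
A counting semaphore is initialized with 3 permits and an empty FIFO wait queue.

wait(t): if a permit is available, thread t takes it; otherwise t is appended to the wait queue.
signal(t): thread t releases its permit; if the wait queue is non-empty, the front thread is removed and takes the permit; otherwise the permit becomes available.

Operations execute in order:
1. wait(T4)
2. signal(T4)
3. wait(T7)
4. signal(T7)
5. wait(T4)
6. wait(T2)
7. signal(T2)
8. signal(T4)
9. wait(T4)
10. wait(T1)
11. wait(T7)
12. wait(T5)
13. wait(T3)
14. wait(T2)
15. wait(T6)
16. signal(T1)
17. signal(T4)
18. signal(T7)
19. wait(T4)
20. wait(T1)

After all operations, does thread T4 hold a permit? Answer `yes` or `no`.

Answer: no

Derivation:
Step 1: wait(T4) -> count=2 queue=[] holders={T4}
Step 2: signal(T4) -> count=3 queue=[] holders={none}
Step 3: wait(T7) -> count=2 queue=[] holders={T7}
Step 4: signal(T7) -> count=3 queue=[] holders={none}
Step 5: wait(T4) -> count=2 queue=[] holders={T4}
Step 6: wait(T2) -> count=1 queue=[] holders={T2,T4}
Step 7: signal(T2) -> count=2 queue=[] holders={T4}
Step 8: signal(T4) -> count=3 queue=[] holders={none}
Step 9: wait(T4) -> count=2 queue=[] holders={T4}
Step 10: wait(T1) -> count=1 queue=[] holders={T1,T4}
Step 11: wait(T7) -> count=0 queue=[] holders={T1,T4,T7}
Step 12: wait(T5) -> count=0 queue=[T5] holders={T1,T4,T7}
Step 13: wait(T3) -> count=0 queue=[T5,T3] holders={T1,T4,T7}
Step 14: wait(T2) -> count=0 queue=[T5,T3,T2] holders={T1,T4,T7}
Step 15: wait(T6) -> count=0 queue=[T5,T3,T2,T6] holders={T1,T4,T7}
Step 16: signal(T1) -> count=0 queue=[T3,T2,T6] holders={T4,T5,T7}
Step 17: signal(T4) -> count=0 queue=[T2,T6] holders={T3,T5,T7}
Step 18: signal(T7) -> count=0 queue=[T6] holders={T2,T3,T5}
Step 19: wait(T4) -> count=0 queue=[T6,T4] holders={T2,T3,T5}
Step 20: wait(T1) -> count=0 queue=[T6,T4,T1] holders={T2,T3,T5}
Final holders: {T2,T3,T5} -> T4 not in holders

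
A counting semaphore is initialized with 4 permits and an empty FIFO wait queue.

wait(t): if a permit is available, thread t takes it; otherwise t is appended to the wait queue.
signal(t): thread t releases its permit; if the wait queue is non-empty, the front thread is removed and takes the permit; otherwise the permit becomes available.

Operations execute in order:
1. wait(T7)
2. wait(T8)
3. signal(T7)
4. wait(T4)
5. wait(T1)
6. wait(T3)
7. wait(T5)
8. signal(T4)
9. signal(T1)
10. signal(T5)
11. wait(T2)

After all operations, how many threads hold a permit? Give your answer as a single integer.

Step 1: wait(T7) -> count=3 queue=[] holders={T7}
Step 2: wait(T8) -> count=2 queue=[] holders={T7,T8}
Step 3: signal(T7) -> count=3 queue=[] holders={T8}
Step 4: wait(T4) -> count=2 queue=[] holders={T4,T8}
Step 5: wait(T1) -> count=1 queue=[] holders={T1,T4,T8}
Step 6: wait(T3) -> count=0 queue=[] holders={T1,T3,T4,T8}
Step 7: wait(T5) -> count=0 queue=[T5] holders={T1,T3,T4,T8}
Step 8: signal(T4) -> count=0 queue=[] holders={T1,T3,T5,T8}
Step 9: signal(T1) -> count=1 queue=[] holders={T3,T5,T8}
Step 10: signal(T5) -> count=2 queue=[] holders={T3,T8}
Step 11: wait(T2) -> count=1 queue=[] holders={T2,T3,T8}
Final holders: {T2,T3,T8} -> 3 thread(s)

Answer: 3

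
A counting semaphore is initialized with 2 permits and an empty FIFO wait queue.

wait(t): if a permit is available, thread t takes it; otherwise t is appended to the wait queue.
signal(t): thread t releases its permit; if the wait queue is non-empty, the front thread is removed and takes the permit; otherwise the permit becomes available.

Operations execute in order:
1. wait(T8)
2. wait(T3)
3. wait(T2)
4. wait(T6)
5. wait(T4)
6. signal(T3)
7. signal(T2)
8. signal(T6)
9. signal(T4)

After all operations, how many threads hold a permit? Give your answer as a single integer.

Answer: 1

Derivation:
Step 1: wait(T8) -> count=1 queue=[] holders={T8}
Step 2: wait(T3) -> count=0 queue=[] holders={T3,T8}
Step 3: wait(T2) -> count=0 queue=[T2] holders={T3,T8}
Step 4: wait(T6) -> count=0 queue=[T2,T6] holders={T3,T8}
Step 5: wait(T4) -> count=0 queue=[T2,T6,T4] holders={T3,T8}
Step 6: signal(T3) -> count=0 queue=[T6,T4] holders={T2,T8}
Step 7: signal(T2) -> count=0 queue=[T4] holders={T6,T8}
Step 8: signal(T6) -> count=0 queue=[] holders={T4,T8}
Step 9: signal(T4) -> count=1 queue=[] holders={T8}
Final holders: {T8} -> 1 thread(s)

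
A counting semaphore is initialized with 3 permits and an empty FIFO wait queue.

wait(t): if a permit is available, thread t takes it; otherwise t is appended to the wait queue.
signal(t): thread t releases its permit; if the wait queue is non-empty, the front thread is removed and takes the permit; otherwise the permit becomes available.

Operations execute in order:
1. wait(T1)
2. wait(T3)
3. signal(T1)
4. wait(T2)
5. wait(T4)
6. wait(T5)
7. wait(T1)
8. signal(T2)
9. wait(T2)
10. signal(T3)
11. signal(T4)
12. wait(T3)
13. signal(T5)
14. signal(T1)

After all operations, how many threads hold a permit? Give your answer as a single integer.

Step 1: wait(T1) -> count=2 queue=[] holders={T1}
Step 2: wait(T3) -> count=1 queue=[] holders={T1,T3}
Step 3: signal(T1) -> count=2 queue=[] holders={T3}
Step 4: wait(T2) -> count=1 queue=[] holders={T2,T3}
Step 5: wait(T4) -> count=0 queue=[] holders={T2,T3,T4}
Step 6: wait(T5) -> count=0 queue=[T5] holders={T2,T3,T4}
Step 7: wait(T1) -> count=0 queue=[T5,T1] holders={T2,T3,T4}
Step 8: signal(T2) -> count=0 queue=[T1] holders={T3,T4,T5}
Step 9: wait(T2) -> count=0 queue=[T1,T2] holders={T3,T4,T5}
Step 10: signal(T3) -> count=0 queue=[T2] holders={T1,T4,T5}
Step 11: signal(T4) -> count=0 queue=[] holders={T1,T2,T5}
Step 12: wait(T3) -> count=0 queue=[T3] holders={T1,T2,T5}
Step 13: signal(T5) -> count=0 queue=[] holders={T1,T2,T3}
Step 14: signal(T1) -> count=1 queue=[] holders={T2,T3}
Final holders: {T2,T3} -> 2 thread(s)

Answer: 2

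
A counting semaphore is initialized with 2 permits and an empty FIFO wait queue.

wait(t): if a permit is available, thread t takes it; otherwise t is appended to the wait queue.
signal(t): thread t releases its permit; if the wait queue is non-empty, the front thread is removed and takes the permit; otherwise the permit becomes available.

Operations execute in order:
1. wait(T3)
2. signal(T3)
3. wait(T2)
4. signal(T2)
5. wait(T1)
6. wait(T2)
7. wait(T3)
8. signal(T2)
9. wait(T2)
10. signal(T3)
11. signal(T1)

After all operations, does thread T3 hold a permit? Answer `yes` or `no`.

Answer: no

Derivation:
Step 1: wait(T3) -> count=1 queue=[] holders={T3}
Step 2: signal(T3) -> count=2 queue=[] holders={none}
Step 3: wait(T2) -> count=1 queue=[] holders={T2}
Step 4: signal(T2) -> count=2 queue=[] holders={none}
Step 5: wait(T1) -> count=1 queue=[] holders={T1}
Step 6: wait(T2) -> count=0 queue=[] holders={T1,T2}
Step 7: wait(T3) -> count=0 queue=[T3] holders={T1,T2}
Step 8: signal(T2) -> count=0 queue=[] holders={T1,T3}
Step 9: wait(T2) -> count=0 queue=[T2] holders={T1,T3}
Step 10: signal(T3) -> count=0 queue=[] holders={T1,T2}
Step 11: signal(T1) -> count=1 queue=[] holders={T2}
Final holders: {T2} -> T3 not in holders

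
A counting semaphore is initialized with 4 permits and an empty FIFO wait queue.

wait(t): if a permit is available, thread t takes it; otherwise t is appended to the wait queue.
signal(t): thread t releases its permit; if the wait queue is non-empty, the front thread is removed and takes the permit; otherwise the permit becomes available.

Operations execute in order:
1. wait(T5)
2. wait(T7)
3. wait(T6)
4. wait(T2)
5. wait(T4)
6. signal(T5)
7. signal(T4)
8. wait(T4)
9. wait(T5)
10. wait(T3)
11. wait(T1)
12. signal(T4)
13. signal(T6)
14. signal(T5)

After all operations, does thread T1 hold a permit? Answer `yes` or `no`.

Step 1: wait(T5) -> count=3 queue=[] holders={T5}
Step 2: wait(T7) -> count=2 queue=[] holders={T5,T7}
Step 3: wait(T6) -> count=1 queue=[] holders={T5,T6,T7}
Step 4: wait(T2) -> count=0 queue=[] holders={T2,T5,T6,T7}
Step 5: wait(T4) -> count=0 queue=[T4] holders={T2,T5,T6,T7}
Step 6: signal(T5) -> count=0 queue=[] holders={T2,T4,T6,T7}
Step 7: signal(T4) -> count=1 queue=[] holders={T2,T6,T7}
Step 8: wait(T4) -> count=0 queue=[] holders={T2,T4,T6,T7}
Step 9: wait(T5) -> count=0 queue=[T5] holders={T2,T4,T6,T7}
Step 10: wait(T3) -> count=0 queue=[T5,T3] holders={T2,T4,T6,T7}
Step 11: wait(T1) -> count=0 queue=[T5,T3,T1] holders={T2,T4,T6,T7}
Step 12: signal(T4) -> count=0 queue=[T3,T1] holders={T2,T5,T6,T7}
Step 13: signal(T6) -> count=0 queue=[T1] holders={T2,T3,T5,T7}
Step 14: signal(T5) -> count=0 queue=[] holders={T1,T2,T3,T7}
Final holders: {T1,T2,T3,T7} -> T1 in holders

Answer: yes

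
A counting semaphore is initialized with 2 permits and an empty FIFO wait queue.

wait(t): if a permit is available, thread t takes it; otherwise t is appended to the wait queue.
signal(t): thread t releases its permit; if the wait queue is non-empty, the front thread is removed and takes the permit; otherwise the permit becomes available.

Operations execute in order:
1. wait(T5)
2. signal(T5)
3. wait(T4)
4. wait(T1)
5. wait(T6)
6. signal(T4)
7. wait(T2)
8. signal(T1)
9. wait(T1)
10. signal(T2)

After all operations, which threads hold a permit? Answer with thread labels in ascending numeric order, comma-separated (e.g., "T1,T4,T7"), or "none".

Answer: T1,T6

Derivation:
Step 1: wait(T5) -> count=1 queue=[] holders={T5}
Step 2: signal(T5) -> count=2 queue=[] holders={none}
Step 3: wait(T4) -> count=1 queue=[] holders={T4}
Step 4: wait(T1) -> count=0 queue=[] holders={T1,T4}
Step 5: wait(T6) -> count=0 queue=[T6] holders={T1,T4}
Step 6: signal(T4) -> count=0 queue=[] holders={T1,T6}
Step 7: wait(T2) -> count=0 queue=[T2] holders={T1,T6}
Step 8: signal(T1) -> count=0 queue=[] holders={T2,T6}
Step 9: wait(T1) -> count=0 queue=[T1] holders={T2,T6}
Step 10: signal(T2) -> count=0 queue=[] holders={T1,T6}
Final holders: T1,T6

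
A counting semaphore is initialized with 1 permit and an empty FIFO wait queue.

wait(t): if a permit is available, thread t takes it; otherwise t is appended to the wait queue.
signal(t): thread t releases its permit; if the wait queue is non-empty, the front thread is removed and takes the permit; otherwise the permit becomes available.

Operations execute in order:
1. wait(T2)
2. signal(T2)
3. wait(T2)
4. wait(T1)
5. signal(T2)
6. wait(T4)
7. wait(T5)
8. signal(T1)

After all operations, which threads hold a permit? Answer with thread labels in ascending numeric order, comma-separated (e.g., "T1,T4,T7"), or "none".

Step 1: wait(T2) -> count=0 queue=[] holders={T2}
Step 2: signal(T2) -> count=1 queue=[] holders={none}
Step 3: wait(T2) -> count=0 queue=[] holders={T2}
Step 4: wait(T1) -> count=0 queue=[T1] holders={T2}
Step 5: signal(T2) -> count=0 queue=[] holders={T1}
Step 6: wait(T4) -> count=0 queue=[T4] holders={T1}
Step 7: wait(T5) -> count=0 queue=[T4,T5] holders={T1}
Step 8: signal(T1) -> count=0 queue=[T5] holders={T4}
Final holders: T4

Answer: T4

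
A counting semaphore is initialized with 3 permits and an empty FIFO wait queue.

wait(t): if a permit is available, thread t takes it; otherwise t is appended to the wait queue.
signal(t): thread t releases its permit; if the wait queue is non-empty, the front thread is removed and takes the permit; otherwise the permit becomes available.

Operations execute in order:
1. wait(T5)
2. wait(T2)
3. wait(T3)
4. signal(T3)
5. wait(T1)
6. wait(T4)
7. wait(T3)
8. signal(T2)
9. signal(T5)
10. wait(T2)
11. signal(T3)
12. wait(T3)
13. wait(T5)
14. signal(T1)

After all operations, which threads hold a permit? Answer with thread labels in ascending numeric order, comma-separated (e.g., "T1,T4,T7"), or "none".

Step 1: wait(T5) -> count=2 queue=[] holders={T5}
Step 2: wait(T2) -> count=1 queue=[] holders={T2,T5}
Step 3: wait(T3) -> count=0 queue=[] holders={T2,T3,T5}
Step 4: signal(T3) -> count=1 queue=[] holders={T2,T5}
Step 5: wait(T1) -> count=0 queue=[] holders={T1,T2,T5}
Step 6: wait(T4) -> count=0 queue=[T4] holders={T1,T2,T5}
Step 7: wait(T3) -> count=0 queue=[T4,T3] holders={T1,T2,T5}
Step 8: signal(T2) -> count=0 queue=[T3] holders={T1,T4,T5}
Step 9: signal(T5) -> count=0 queue=[] holders={T1,T3,T4}
Step 10: wait(T2) -> count=0 queue=[T2] holders={T1,T3,T4}
Step 11: signal(T3) -> count=0 queue=[] holders={T1,T2,T4}
Step 12: wait(T3) -> count=0 queue=[T3] holders={T1,T2,T4}
Step 13: wait(T5) -> count=0 queue=[T3,T5] holders={T1,T2,T4}
Step 14: signal(T1) -> count=0 queue=[T5] holders={T2,T3,T4}
Final holders: T2,T3,T4

Answer: T2,T3,T4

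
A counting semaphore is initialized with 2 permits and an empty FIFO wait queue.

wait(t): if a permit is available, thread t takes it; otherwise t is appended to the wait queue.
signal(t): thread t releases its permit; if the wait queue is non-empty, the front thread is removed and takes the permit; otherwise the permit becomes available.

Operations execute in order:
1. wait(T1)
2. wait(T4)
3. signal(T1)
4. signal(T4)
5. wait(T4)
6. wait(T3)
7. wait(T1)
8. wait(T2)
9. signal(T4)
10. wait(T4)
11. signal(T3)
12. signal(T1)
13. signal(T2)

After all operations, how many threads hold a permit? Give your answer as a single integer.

Answer: 1

Derivation:
Step 1: wait(T1) -> count=1 queue=[] holders={T1}
Step 2: wait(T4) -> count=0 queue=[] holders={T1,T4}
Step 3: signal(T1) -> count=1 queue=[] holders={T4}
Step 4: signal(T4) -> count=2 queue=[] holders={none}
Step 5: wait(T4) -> count=1 queue=[] holders={T4}
Step 6: wait(T3) -> count=0 queue=[] holders={T3,T4}
Step 7: wait(T1) -> count=0 queue=[T1] holders={T3,T4}
Step 8: wait(T2) -> count=0 queue=[T1,T2] holders={T3,T4}
Step 9: signal(T4) -> count=0 queue=[T2] holders={T1,T3}
Step 10: wait(T4) -> count=0 queue=[T2,T4] holders={T1,T3}
Step 11: signal(T3) -> count=0 queue=[T4] holders={T1,T2}
Step 12: signal(T1) -> count=0 queue=[] holders={T2,T4}
Step 13: signal(T2) -> count=1 queue=[] holders={T4}
Final holders: {T4} -> 1 thread(s)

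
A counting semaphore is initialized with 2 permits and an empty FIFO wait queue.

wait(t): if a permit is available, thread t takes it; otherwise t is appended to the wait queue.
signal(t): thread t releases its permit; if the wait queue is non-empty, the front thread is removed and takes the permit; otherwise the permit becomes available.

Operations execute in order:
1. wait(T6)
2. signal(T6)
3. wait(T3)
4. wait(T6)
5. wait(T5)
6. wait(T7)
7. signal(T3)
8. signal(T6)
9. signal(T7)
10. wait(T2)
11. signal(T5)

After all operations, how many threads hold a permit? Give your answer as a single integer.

Step 1: wait(T6) -> count=1 queue=[] holders={T6}
Step 2: signal(T6) -> count=2 queue=[] holders={none}
Step 3: wait(T3) -> count=1 queue=[] holders={T3}
Step 4: wait(T6) -> count=0 queue=[] holders={T3,T6}
Step 5: wait(T5) -> count=0 queue=[T5] holders={T3,T6}
Step 6: wait(T7) -> count=0 queue=[T5,T7] holders={T3,T6}
Step 7: signal(T3) -> count=0 queue=[T7] holders={T5,T6}
Step 8: signal(T6) -> count=0 queue=[] holders={T5,T7}
Step 9: signal(T7) -> count=1 queue=[] holders={T5}
Step 10: wait(T2) -> count=0 queue=[] holders={T2,T5}
Step 11: signal(T5) -> count=1 queue=[] holders={T2}
Final holders: {T2} -> 1 thread(s)

Answer: 1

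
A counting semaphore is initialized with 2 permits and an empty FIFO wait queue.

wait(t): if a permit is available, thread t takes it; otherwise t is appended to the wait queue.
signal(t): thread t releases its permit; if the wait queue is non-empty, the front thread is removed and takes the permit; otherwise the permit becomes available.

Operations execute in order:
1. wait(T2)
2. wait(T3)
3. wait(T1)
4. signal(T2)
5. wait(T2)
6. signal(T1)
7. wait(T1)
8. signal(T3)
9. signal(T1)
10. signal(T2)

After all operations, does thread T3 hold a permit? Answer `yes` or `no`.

Answer: no

Derivation:
Step 1: wait(T2) -> count=1 queue=[] holders={T2}
Step 2: wait(T3) -> count=0 queue=[] holders={T2,T3}
Step 3: wait(T1) -> count=0 queue=[T1] holders={T2,T3}
Step 4: signal(T2) -> count=0 queue=[] holders={T1,T3}
Step 5: wait(T2) -> count=0 queue=[T2] holders={T1,T3}
Step 6: signal(T1) -> count=0 queue=[] holders={T2,T3}
Step 7: wait(T1) -> count=0 queue=[T1] holders={T2,T3}
Step 8: signal(T3) -> count=0 queue=[] holders={T1,T2}
Step 9: signal(T1) -> count=1 queue=[] holders={T2}
Step 10: signal(T2) -> count=2 queue=[] holders={none}
Final holders: {none} -> T3 not in holders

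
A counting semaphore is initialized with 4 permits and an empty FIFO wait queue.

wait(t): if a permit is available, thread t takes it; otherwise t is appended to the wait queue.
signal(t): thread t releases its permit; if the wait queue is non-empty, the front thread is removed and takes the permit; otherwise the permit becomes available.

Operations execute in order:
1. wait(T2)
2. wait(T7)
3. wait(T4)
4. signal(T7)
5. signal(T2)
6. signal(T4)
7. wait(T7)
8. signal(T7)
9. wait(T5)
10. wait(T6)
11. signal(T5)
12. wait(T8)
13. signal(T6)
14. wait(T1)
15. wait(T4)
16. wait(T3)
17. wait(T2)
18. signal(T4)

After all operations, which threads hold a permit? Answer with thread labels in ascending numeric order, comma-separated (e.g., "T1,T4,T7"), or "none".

Step 1: wait(T2) -> count=3 queue=[] holders={T2}
Step 2: wait(T7) -> count=2 queue=[] holders={T2,T7}
Step 3: wait(T4) -> count=1 queue=[] holders={T2,T4,T7}
Step 4: signal(T7) -> count=2 queue=[] holders={T2,T4}
Step 5: signal(T2) -> count=3 queue=[] holders={T4}
Step 6: signal(T4) -> count=4 queue=[] holders={none}
Step 7: wait(T7) -> count=3 queue=[] holders={T7}
Step 8: signal(T7) -> count=4 queue=[] holders={none}
Step 9: wait(T5) -> count=3 queue=[] holders={T5}
Step 10: wait(T6) -> count=2 queue=[] holders={T5,T6}
Step 11: signal(T5) -> count=3 queue=[] holders={T6}
Step 12: wait(T8) -> count=2 queue=[] holders={T6,T8}
Step 13: signal(T6) -> count=3 queue=[] holders={T8}
Step 14: wait(T1) -> count=2 queue=[] holders={T1,T8}
Step 15: wait(T4) -> count=1 queue=[] holders={T1,T4,T8}
Step 16: wait(T3) -> count=0 queue=[] holders={T1,T3,T4,T8}
Step 17: wait(T2) -> count=0 queue=[T2] holders={T1,T3,T4,T8}
Step 18: signal(T4) -> count=0 queue=[] holders={T1,T2,T3,T8}
Final holders: T1,T2,T3,T8

Answer: T1,T2,T3,T8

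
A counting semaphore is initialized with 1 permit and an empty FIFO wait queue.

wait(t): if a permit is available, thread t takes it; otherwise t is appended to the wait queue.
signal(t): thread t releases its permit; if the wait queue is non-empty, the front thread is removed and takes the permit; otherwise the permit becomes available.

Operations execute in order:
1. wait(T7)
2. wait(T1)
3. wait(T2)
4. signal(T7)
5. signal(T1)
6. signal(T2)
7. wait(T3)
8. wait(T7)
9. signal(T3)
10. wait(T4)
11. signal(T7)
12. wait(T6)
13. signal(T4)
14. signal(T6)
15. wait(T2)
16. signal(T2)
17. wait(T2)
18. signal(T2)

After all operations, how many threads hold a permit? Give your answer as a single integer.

Step 1: wait(T7) -> count=0 queue=[] holders={T7}
Step 2: wait(T1) -> count=0 queue=[T1] holders={T7}
Step 3: wait(T2) -> count=0 queue=[T1,T2] holders={T7}
Step 4: signal(T7) -> count=0 queue=[T2] holders={T1}
Step 5: signal(T1) -> count=0 queue=[] holders={T2}
Step 6: signal(T2) -> count=1 queue=[] holders={none}
Step 7: wait(T3) -> count=0 queue=[] holders={T3}
Step 8: wait(T7) -> count=0 queue=[T7] holders={T3}
Step 9: signal(T3) -> count=0 queue=[] holders={T7}
Step 10: wait(T4) -> count=0 queue=[T4] holders={T7}
Step 11: signal(T7) -> count=0 queue=[] holders={T4}
Step 12: wait(T6) -> count=0 queue=[T6] holders={T4}
Step 13: signal(T4) -> count=0 queue=[] holders={T6}
Step 14: signal(T6) -> count=1 queue=[] holders={none}
Step 15: wait(T2) -> count=0 queue=[] holders={T2}
Step 16: signal(T2) -> count=1 queue=[] holders={none}
Step 17: wait(T2) -> count=0 queue=[] holders={T2}
Step 18: signal(T2) -> count=1 queue=[] holders={none}
Final holders: {none} -> 0 thread(s)

Answer: 0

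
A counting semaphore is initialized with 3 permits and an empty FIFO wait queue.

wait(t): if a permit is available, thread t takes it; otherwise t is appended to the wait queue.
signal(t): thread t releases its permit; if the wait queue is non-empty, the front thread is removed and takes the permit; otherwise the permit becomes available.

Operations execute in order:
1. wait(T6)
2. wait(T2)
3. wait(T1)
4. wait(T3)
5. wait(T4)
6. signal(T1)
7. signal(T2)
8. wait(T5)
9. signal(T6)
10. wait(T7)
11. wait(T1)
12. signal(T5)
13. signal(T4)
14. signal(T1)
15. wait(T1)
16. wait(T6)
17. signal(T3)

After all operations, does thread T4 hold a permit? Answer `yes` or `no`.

Step 1: wait(T6) -> count=2 queue=[] holders={T6}
Step 2: wait(T2) -> count=1 queue=[] holders={T2,T6}
Step 3: wait(T1) -> count=0 queue=[] holders={T1,T2,T6}
Step 4: wait(T3) -> count=0 queue=[T3] holders={T1,T2,T6}
Step 5: wait(T4) -> count=0 queue=[T3,T4] holders={T1,T2,T6}
Step 6: signal(T1) -> count=0 queue=[T4] holders={T2,T3,T6}
Step 7: signal(T2) -> count=0 queue=[] holders={T3,T4,T6}
Step 8: wait(T5) -> count=0 queue=[T5] holders={T3,T4,T6}
Step 9: signal(T6) -> count=0 queue=[] holders={T3,T4,T5}
Step 10: wait(T7) -> count=0 queue=[T7] holders={T3,T4,T5}
Step 11: wait(T1) -> count=0 queue=[T7,T1] holders={T3,T4,T5}
Step 12: signal(T5) -> count=0 queue=[T1] holders={T3,T4,T7}
Step 13: signal(T4) -> count=0 queue=[] holders={T1,T3,T7}
Step 14: signal(T1) -> count=1 queue=[] holders={T3,T7}
Step 15: wait(T1) -> count=0 queue=[] holders={T1,T3,T7}
Step 16: wait(T6) -> count=0 queue=[T6] holders={T1,T3,T7}
Step 17: signal(T3) -> count=0 queue=[] holders={T1,T6,T7}
Final holders: {T1,T6,T7} -> T4 not in holders

Answer: no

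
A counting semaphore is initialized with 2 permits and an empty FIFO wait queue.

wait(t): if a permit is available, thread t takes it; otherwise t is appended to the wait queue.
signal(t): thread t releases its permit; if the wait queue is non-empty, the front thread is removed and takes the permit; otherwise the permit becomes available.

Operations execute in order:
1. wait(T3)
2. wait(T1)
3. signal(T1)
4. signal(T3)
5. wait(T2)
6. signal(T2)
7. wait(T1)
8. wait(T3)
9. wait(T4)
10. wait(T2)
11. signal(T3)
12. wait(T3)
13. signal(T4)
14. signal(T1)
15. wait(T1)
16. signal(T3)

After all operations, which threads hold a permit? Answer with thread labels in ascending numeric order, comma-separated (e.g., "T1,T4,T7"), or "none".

Answer: T1,T2

Derivation:
Step 1: wait(T3) -> count=1 queue=[] holders={T3}
Step 2: wait(T1) -> count=0 queue=[] holders={T1,T3}
Step 3: signal(T1) -> count=1 queue=[] holders={T3}
Step 4: signal(T3) -> count=2 queue=[] holders={none}
Step 5: wait(T2) -> count=1 queue=[] holders={T2}
Step 6: signal(T2) -> count=2 queue=[] holders={none}
Step 7: wait(T1) -> count=1 queue=[] holders={T1}
Step 8: wait(T3) -> count=0 queue=[] holders={T1,T3}
Step 9: wait(T4) -> count=0 queue=[T4] holders={T1,T3}
Step 10: wait(T2) -> count=0 queue=[T4,T2] holders={T1,T3}
Step 11: signal(T3) -> count=0 queue=[T2] holders={T1,T4}
Step 12: wait(T3) -> count=0 queue=[T2,T3] holders={T1,T4}
Step 13: signal(T4) -> count=0 queue=[T3] holders={T1,T2}
Step 14: signal(T1) -> count=0 queue=[] holders={T2,T3}
Step 15: wait(T1) -> count=0 queue=[T1] holders={T2,T3}
Step 16: signal(T3) -> count=0 queue=[] holders={T1,T2}
Final holders: T1,T2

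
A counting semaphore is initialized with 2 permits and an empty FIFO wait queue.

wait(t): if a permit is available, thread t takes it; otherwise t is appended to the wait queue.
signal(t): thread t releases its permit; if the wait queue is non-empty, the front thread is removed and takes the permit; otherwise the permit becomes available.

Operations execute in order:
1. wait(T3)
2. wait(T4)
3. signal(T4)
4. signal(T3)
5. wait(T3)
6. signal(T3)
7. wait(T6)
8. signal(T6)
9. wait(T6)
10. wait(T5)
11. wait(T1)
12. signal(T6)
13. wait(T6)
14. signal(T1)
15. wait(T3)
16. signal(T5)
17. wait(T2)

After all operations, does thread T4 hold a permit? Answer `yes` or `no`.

Step 1: wait(T3) -> count=1 queue=[] holders={T3}
Step 2: wait(T4) -> count=0 queue=[] holders={T3,T4}
Step 3: signal(T4) -> count=1 queue=[] holders={T3}
Step 4: signal(T3) -> count=2 queue=[] holders={none}
Step 5: wait(T3) -> count=1 queue=[] holders={T3}
Step 6: signal(T3) -> count=2 queue=[] holders={none}
Step 7: wait(T6) -> count=1 queue=[] holders={T6}
Step 8: signal(T6) -> count=2 queue=[] holders={none}
Step 9: wait(T6) -> count=1 queue=[] holders={T6}
Step 10: wait(T5) -> count=0 queue=[] holders={T5,T6}
Step 11: wait(T1) -> count=0 queue=[T1] holders={T5,T6}
Step 12: signal(T6) -> count=0 queue=[] holders={T1,T5}
Step 13: wait(T6) -> count=0 queue=[T6] holders={T1,T5}
Step 14: signal(T1) -> count=0 queue=[] holders={T5,T6}
Step 15: wait(T3) -> count=0 queue=[T3] holders={T5,T6}
Step 16: signal(T5) -> count=0 queue=[] holders={T3,T6}
Step 17: wait(T2) -> count=0 queue=[T2] holders={T3,T6}
Final holders: {T3,T6} -> T4 not in holders

Answer: no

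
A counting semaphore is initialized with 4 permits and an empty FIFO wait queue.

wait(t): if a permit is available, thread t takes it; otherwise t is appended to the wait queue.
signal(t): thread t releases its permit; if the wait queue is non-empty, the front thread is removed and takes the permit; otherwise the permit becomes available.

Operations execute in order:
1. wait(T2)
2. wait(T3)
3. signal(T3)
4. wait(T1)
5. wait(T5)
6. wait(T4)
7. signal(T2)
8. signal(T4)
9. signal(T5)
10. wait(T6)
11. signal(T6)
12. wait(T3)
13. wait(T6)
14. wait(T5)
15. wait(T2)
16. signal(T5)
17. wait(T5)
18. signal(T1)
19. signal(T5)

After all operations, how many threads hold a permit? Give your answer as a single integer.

Answer: 3

Derivation:
Step 1: wait(T2) -> count=3 queue=[] holders={T2}
Step 2: wait(T3) -> count=2 queue=[] holders={T2,T3}
Step 3: signal(T3) -> count=3 queue=[] holders={T2}
Step 4: wait(T1) -> count=2 queue=[] holders={T1,T2}
Step 5: wait(T5) -> count=1 queue=[] holders={T1,T2,T5}
Step 6: wait(T4) -> count=0 queue=[] holders={T1,T2,T4,T5}
Step 7: signal(T2) -> count=1 queue=[] holders={T1,T4,T5}
Step 8: signal(T4) -> count=2 queue=[] holders={T1,T5}
Step 9: signal(T5) -> count=3 queue=[] holders={T1}
Step 10: wait(T6) -> count=2 queue=[] holders={T1,T6}
Step 11: signal(T6) -> count=3 queue=[] holders={T1}
Step 12: wait(T3) -> count=2 queue=[] holders={T1,T3}
Step 13: wait(T6) -> count=1 queue=[] holders={T1,T3,T6}
Step 14: wait(T5) -> count=0 queue=[] holders={T1,T3,T5,T6}
Step 15: wait(T2) -> count=0 queue=[T2] holders={T1,T3,T5,T6}
Step 16: signal(T5) -> count=0 queue=[] holders={T1,T2,T3,T6}
Step 17: wait(T5) -> count=0 queue=[T5] holders={T1,T2,T3,T6}
Step 18: signal(T1) -> count=0 queue=[] holders={T2,T3,T5,T6}
Step 19: signal(T5) -> count=1 queue=[] holders={T2,T3,T6}
Final holders: {T2,T3,T6} -> 3 thread(s)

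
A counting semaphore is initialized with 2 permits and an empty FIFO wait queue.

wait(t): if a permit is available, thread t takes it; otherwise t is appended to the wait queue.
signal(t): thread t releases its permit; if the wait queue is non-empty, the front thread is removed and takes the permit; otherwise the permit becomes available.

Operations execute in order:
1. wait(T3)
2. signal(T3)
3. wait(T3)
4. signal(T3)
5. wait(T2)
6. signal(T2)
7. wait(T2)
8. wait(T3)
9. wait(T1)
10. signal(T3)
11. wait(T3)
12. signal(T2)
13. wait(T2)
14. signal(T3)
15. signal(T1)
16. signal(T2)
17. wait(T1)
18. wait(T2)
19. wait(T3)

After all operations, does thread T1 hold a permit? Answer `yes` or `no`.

Step 1: wait(T3) -> count=1 queue=[] holders={T3}
Step 2: signal(T3) -> count=2 queue=[] holders={none}
Step 3: wait(T3) -> count=1 queue=[] holders={T3}
Step 4: signal(T3) -> count=2 queue=[] holders={none}
Step 5: wait(T2) -> count=1 queue=[] holders={T2}
Step 6: signal(T2) -> count=2 queue=[] holders={none}
Step 7: wait(T2) -> count=1 queue=[] holders={T2}
Step 8: wait(T3) -> count=0 queue=[] holders={T2,T3}
Step 9: wait(T1) -> count=0 queue=[T1] holders={T2,T3}
Step 10: signal(T3) -> count=0 queue=[] holders={T1,T2}
Step 11: wait(T3) -> count=0 queue=[T3] holders={T1,T2}
Step 12: signal(T2) -> count=0 queue=[] holders={T1,T3}
Step 13: wait(T2) -> count=0 queue=[T2] holders={T1,T3}
Step 14: signal(T3) -> count=0 queue=[] holders={T1,T2}
Step 15: signal(T1) -> count=1 queue=[] holders={T2}
Step 16: signal(T2) -> count=2 queue=[] holders={none}
Step 17: wait(T1) -> count=1 queue=[] holders={T1}
Step 18: wait(T2) -> count=0 queue=[] holders={T1,T2}
Step 19: wait(T3) -> count=0 queue=[T3] holders={T1,T2}
Final holders: {T1,T2} -> T1 in holders

Answer: yes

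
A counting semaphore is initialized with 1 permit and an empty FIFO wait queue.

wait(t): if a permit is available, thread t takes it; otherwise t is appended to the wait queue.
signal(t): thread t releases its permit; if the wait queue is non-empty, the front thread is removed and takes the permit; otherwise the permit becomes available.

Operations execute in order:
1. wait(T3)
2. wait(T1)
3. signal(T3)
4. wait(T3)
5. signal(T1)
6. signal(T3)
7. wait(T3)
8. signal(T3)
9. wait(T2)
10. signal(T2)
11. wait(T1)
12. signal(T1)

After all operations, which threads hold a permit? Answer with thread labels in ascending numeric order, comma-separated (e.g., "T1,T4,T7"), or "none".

Answer: none

Derivation:
Step 1: wait(T3) -> count=0 queue=[] holders={T3}
Step 2: wait(T1) -> count=0 queue=[T1] holders={T3}
Step 3: signal(T3) -> count=0 queue=[] holders={T1}
Step 4: wait(T3) -> count=0 queue=[T3] holders={T1}
Step 5: signal(T1) -> count=0 queue=[] holders={T3}
Step 6: signal(T3) -> count=1 queue=[] holders={none}
Step 7: wait(T3) -> count=0 queue=[] holders={T3}
Step 8: signal(T3) -> count=1 queue=[] holders={none}
Step 9: wait(T2) -> count=0 queue=[] holders={T2}
Step 10: signal(T2) -> count=1 queue=[] holders={none}
Step 11: wait(T1) -> count=0 queue=[] holders={T1}
Step 12: signal(T1) -> count=1 queue=[] holders={none}
Final holders: none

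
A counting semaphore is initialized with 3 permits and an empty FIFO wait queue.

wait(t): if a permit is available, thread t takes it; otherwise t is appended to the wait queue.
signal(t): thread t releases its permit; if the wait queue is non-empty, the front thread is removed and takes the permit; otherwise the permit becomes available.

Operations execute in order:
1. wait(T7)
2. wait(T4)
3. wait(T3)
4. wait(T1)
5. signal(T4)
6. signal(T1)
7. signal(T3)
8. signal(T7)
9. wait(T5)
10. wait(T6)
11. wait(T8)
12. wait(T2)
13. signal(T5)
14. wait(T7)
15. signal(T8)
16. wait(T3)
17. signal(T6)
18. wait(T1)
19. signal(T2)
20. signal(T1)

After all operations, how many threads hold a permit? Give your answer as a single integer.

Step 1: wait(T7) -> count=2 queue=[] holders={T7}
Step 2: wait(T4) -> count=1 queue=[] holders={T4,T7}
Step 3: wait(T3) -> count=0 queue=[] holders={T3,T4,T7}
Step 4: wait(T1) -> count=0 queue=[T1] holders={T3,T4,T7}
Step 5: signal(T4) -> count=0 queue=[] holders={T1,T3,T7}
Step 6: signal(T1) -> count=1 queue=[] holders={T3,T7}
Step 7: signal(T3) -> count=2 queue=[] holders={T7}
Step 8: signal(T7) -> count=3 queue=[] holders={none}
Step 9: wait(T5) -> count=2 queue=[] holders={T5}
Step 10: wait(T6) -> count=1 queue=[] holders={T5,T6}
Step 11: wait(T8) -> count=0 queue=[] holders={T5,T6,T8}
Step 12: wait(T2) -> count=0 queue=[T2] holders={T5,T6,T8}
Step 13: signal(T5) -> count=0 queue=[] holders={T2,T6,T8}
Step 14: wait(T7) -> count=0 queue=[T7] holders={T2,T6,T8}
Step 15: signal(T8) -> count=0 queue=[] holders={T2,T6,T7}
Step 16: wait(T3) -> count=0 queue=[T3] holders={T2,T6,T7}
Step 17: signal(T6) -> count=0 queue=[] holders={T2,T3,T7}
Step 18: wait(T1) -> count=0 queue=[T1] holders={T2,T3,T7}
Step 19: signal(T2) -> count=0 queue=[] holders={T1,T3,T7}
Step 20: signal(T1) -> count=1 queue=[] holders={T3,T7}
Final holders: {T3,T7} -> 2 thread(s)

Answer: 2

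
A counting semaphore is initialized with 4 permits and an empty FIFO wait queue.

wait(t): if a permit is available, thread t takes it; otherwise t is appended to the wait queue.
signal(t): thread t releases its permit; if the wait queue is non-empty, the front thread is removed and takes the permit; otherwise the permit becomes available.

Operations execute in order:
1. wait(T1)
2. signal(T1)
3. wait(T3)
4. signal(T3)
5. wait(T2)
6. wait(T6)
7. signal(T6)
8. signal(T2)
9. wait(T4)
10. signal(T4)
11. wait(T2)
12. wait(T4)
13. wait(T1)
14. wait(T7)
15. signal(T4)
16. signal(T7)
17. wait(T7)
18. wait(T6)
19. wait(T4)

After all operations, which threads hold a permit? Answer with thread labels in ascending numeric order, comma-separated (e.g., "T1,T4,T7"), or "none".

Answer: T1,T2,T6,T7

Derivation:
Step 1: wait(T1) -> count=3 queue=[] holders={T1}
Step 2: signal(T1) -> count=4 queue=[] holders={none}
Step 3: wait(T3) -> count=3 queue=[] holders={T3}
Step 4: signal(T3) -> count=4 queue=[] holders={none}
Step 5: wait(T2) -> count=3 queue=[] holders={T2}
Step 6: wait(T6) -> count=2 queue=[] holders={T2,T6}
Step 7: signal(T6) -> count=3 queue=[] holders={T2}
Step 8: signal(T2) -> count=4 queue=[] holders={none}
Step 9: wait(T4) -> count=3 queue=[] holders={T4}
Step 10: signal(T4) -> count=4 queue=[] holders={none}
Step 11: wait(T2) -> count=3 queue=[] holders={T2}
Step 12: wait(T4) -> count=2 queue=[] holders={T2,T4}
Step 13: wait(T1) -> count=1 queue=[] holders={T1,T2,T4}
Step 14: wait(T7) -> count=0 queue=[] holders={T1,T2,T4,T7}
Step 15: signal(T4) -> count=1 queue=[] holders={T1,T2,T7}
Step 16: signal(T7) -> count=2 queue=[] holders={T1,T2}
Step 17: wait(T7) -> count=1 queue=[] holders={T1,T2,T7}
Step 18: wait(T6) -> count=0 queue=[] holders={T1,T2,T6,T7}
Step 19: wait(T4) -> count=0 queue=[T4] holders={T1,T2,T6,T7}
Final holders: T1,T2,T6,T7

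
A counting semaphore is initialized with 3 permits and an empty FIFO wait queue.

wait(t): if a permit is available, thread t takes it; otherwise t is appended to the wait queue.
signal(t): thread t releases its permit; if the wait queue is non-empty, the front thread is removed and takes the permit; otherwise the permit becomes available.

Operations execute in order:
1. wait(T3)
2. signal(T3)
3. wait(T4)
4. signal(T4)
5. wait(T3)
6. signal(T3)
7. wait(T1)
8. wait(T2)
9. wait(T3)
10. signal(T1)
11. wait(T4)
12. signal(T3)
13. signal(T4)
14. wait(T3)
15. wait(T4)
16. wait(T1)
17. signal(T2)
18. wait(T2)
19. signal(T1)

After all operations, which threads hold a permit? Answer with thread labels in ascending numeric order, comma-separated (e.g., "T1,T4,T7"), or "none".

Step 1: wait(T3) -> count=2 queue=[] holders={T3}
Step 2: signal(T3) -> count=3 queue=[] holders={none}
Step 3: wait(T4) -> count=2 queue=[] holders={T4}
Step 4: signal(T4) -> count=3 queue=[] holders={none}
Step 5: wait(T3) -> count=2 queue=[] holders={T3}
Step 6: signal(T3) -> count=3 queue=[] holders={none}
Step 7: wait(T1) -> count=2 queue=[] holders={T1}
Step 8: wait(T2) -> count=1 queue=[] holders={T1,T2}
Step 9: wait(T3) -> count=0 queue=[] holders={T1,T2,T3}
Step 10: signal(T1) -> count=1 queue=[] holders={T2,T3}
Step 11: wait(T4) -> count=0 queue=[] holders={T2,T3,T4}
Step 12: signal(T3) -> count=1 queue=[] holders={T2,T4}
Step 13: signal(T4) -> count=2 queue=[] holders={T2}
Step 14: wait(T3) -> count=1 queue=[] holders={T2,T3}
Step 15: wait(T4) -> count=0 queue=[] holders={T2,T3,T4}
Step 16: wait(T1) -> count=0 queue=[T1] holders={T2,T3,T4}
Step 17: signal(T2) -> count=0 queue=[] holders={T1,T3,T4}
Step 18: wait(T2) -> count=0 queue=[T2] holders={T1,T3,T4}
Step 19: signal(T1) -> count=0 queue=[] holders={T2,T3,T4}
Final holders: T2,T3,T4

Answer: T2,T3,T4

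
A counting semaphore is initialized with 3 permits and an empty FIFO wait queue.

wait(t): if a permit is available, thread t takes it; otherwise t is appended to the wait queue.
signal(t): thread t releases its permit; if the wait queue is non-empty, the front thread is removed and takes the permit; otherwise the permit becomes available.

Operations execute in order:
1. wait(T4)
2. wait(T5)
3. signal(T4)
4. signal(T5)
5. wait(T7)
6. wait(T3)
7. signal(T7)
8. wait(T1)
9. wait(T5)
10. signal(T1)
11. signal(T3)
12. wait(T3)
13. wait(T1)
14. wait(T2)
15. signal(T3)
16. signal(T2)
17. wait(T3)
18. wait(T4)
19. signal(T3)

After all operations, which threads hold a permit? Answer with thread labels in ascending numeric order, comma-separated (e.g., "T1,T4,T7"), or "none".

Answer: T1,T4,T5

Derivation:
Step 1: wait(T4) -> count=2 queue=[] holders={T4}
Step 2: wait(T5) -> count=1 queue=[] holders={T4,T5}
Step 3: signal(T4) -> count=2 queue=[] holders={T5}
Step 4: signal(T5) -> count=3 queue=[] holders={none}
Step 5: wait(T7) -> count=2 queue=[] holders={T7}
Step 6: wait(T3) -> count=1 queue=[] holders={T3,T7}
Step 7: signal(T7) -> count=2 queue=[] holders={T3}
Step 8: wait(T1) -> count=1 queue=[] holders={T1,T3}
Step 9: wait(T5) -> count=0 queue=[] holders={T1,T3,T5}
Step 10: signal(T1) -> count=1 queue=[] holders={T3,T5}
Step 11: signal(T3) -> count=2 queue=[] holders={T5}
Step 12: wait(T3) -> count=1 queue=[] holders={T3,T5}
Step 13: wait(T1) -> count=0 queue=[] holders={T1,T3,T5}
Step 14: wait(T2) -> count=0 queue=[T2] holders={T1,T3,T5}
Step 15: signal(T3) -> count=0 queue=[] holders={T1,T2,T5}
Step 16: signal(T2) -> count=1 queue=[] holders={T1,T5}
Step 17: wait(T3) -> count=0 queue=[] holders={T1,T3,T5}
Step 18: wait(T4) -> count=0 queue=[T4] holders={T1,T3,T5}
Step 19: signal(T3) -> count=0 queue=[] holders={T1,T4,T5}
Final holders: T1,T4,T5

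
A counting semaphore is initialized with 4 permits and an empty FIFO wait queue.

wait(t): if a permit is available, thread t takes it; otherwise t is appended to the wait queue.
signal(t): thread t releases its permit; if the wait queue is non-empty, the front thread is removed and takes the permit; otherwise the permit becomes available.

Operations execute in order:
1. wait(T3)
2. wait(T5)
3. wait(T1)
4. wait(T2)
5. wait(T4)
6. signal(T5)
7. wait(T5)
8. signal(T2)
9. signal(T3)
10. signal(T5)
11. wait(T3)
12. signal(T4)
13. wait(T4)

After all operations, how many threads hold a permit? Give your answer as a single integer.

Answer: 3

Derivation:
Step 1: wait(T3) -> count=3 queue=[] holders={T3}
Step 2: wait(T5) -> count=2 queue=[] holders={T3,T5}
Step 3: wait(T1) -> count=1 queue=[] holders={T1,T3,T5}
Step 4: wait(T2) -> count=0 queue=[] holders={T1,T2,T3,T5}
Step 5: wait(T4) -> count=0 queue=[T4] holders={T1,T2,T3,T5}
Step 6: signal(T5) -> count=0 queue=[] holders={T1,T2,T3,T4}
Step 7: wait(T5) -> count=0 queue=[T5] holders={T1,T2,T3,T4}
Step 8: signal(T2) -> count=0 queue=[] holders={T1,T3,T4,T5}
Step 9: signal(T3) -> count=1 queue=[] holders={T1,T4,T5}
Step 10: signal(T5) -> count=2 queue=[] holders={T1,T4}
Step 11: wait(T3) -> count=1 queue=[] holders={T1,T3,T4}
Step 12: signal(T4) -> count=2 queue=[] holders={T1,T3}
Step 13: wait(T4) -> count=1 queue=[] holders={T1,T3,T4}
Final holders: {T1,T3,T4} -> 3 thread(s)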